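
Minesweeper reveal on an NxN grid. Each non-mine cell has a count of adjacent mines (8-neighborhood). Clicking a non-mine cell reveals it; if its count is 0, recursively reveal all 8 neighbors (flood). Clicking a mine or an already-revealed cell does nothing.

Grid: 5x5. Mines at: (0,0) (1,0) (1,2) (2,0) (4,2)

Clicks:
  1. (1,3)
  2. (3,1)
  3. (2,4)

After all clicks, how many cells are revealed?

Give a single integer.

Answer: 11

Derivation:
Click 1 (1,3) count=1: revealed 1 new [(1,3)] -> total=1
Click 2 (3,1) count=2: revealed 1 new [(3,1)] -> total=2
Click 3 (2,4) count=0: revealed 9 new [(0,3) (0,4) (1,4) (2,3) (2,4) (3,3) (3,4) (4,3) (4,4)] -> total=11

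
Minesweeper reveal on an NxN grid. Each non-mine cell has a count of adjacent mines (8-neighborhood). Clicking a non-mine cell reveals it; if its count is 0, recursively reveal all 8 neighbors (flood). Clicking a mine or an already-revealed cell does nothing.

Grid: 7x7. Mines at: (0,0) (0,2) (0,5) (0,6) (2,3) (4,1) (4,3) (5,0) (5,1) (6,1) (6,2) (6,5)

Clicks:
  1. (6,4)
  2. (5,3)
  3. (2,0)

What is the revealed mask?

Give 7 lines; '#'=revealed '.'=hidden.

Click 1 (6,4) count=1: revealed 1 new [(6,4)] -> total=1
Click 2 (5,3) count=2: revealed 1 new [(5,3)] -> total=2
Click 3 (2,0) count=0: revealed 9 new [(1,0) (1,1) (1,2) (2,0) (2,1) (2,2) (3,0) (3,1) (3,2)] -> total=11

Answer: .......
###....
###....
###....
.......
...#...
....#..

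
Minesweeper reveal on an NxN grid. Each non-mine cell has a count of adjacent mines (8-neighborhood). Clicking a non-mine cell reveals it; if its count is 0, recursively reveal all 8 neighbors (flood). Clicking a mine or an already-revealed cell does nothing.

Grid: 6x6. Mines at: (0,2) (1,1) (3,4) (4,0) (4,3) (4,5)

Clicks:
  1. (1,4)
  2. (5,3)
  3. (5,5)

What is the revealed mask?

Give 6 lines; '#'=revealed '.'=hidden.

Click 1 (1,4) count=0: revealed 9 new [(0,3) (0,4) (0,5) (1,3) (1,4) (1,5) (2,3) (2,4) (2,5)] -> total=9
Click 2 (5,3) count=1: revealed 1 new [(5,3)] -> total=10
Click 3 (5,5) count=1: revealed 1 new [(5,5)] -> total=11

Answer: ...###
...###
...###
......
......
...#.#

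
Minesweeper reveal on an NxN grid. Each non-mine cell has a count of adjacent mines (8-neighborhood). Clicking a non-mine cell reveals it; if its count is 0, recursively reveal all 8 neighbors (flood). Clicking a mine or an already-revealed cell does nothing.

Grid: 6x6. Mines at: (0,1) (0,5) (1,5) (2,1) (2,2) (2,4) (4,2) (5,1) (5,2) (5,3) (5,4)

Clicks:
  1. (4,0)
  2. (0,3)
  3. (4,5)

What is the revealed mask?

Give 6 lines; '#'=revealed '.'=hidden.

Answer: ..###.
..###.
......
......
#....#
......

Derivation:
Click 1 (4,0) count=1: revealed 1 new [(4,0)] -> total=1
Click 2 (0,3) count=0: revealed 6 new [(0,2) (0,3) (0,4) (1,2) (1,3) (1,4)] -> total=7
Click 3 (4,5) count=1: revealed 1 new [(4,5)] -> total=8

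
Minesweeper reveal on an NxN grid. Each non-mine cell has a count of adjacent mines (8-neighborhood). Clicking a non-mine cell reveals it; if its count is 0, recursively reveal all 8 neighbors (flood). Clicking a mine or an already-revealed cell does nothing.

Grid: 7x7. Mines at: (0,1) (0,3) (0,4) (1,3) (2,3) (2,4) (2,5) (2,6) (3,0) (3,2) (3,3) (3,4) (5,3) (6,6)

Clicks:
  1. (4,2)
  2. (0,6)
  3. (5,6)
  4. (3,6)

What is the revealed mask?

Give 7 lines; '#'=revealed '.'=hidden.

Click 1 (4,2) count=3: revealed 1 new [(4,2)] -> total=1
Click 2 (0,6) count=0: revealed 4 new [(0,5) (0,6) (1,5) (1,6)] -> total=5
Click 3 (5,6) count=1: revealed 1 new [(5,6)] -> total=6
Click 4 (3,6) count=2: revealed 1 new [(3,6)] -> total=7

Answer: .....##
.....##
.......
......#
..#....
......#
.......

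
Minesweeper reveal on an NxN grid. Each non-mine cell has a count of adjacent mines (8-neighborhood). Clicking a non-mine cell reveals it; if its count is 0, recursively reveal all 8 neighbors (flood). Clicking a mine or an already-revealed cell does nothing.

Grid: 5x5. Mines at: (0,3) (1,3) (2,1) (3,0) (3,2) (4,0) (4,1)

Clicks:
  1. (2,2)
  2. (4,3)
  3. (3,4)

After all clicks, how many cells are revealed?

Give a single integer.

Answer: 7

Derivation:
Click 1 (2,2) count=3: revealed 1 new [(2,2)] -> total=1
Click 2 (4,3) count=1: revealed 1 new [(4,3)] -> total=2
Click 3 (3,4) count=0: revealed 5 new [(2,3) (2,4) (3,3) (3,4) (4,4)] -> total=7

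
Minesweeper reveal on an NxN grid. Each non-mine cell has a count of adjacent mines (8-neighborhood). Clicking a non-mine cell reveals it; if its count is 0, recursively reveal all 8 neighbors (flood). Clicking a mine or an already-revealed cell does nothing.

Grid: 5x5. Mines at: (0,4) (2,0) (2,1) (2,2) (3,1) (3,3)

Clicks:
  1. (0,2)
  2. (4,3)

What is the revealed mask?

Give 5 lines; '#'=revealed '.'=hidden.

Click 1 (0,2) count=0: revealed 8 new [(0,0) (0,1) (0,2) (0,3) (1,0) (1,1) (1,2) (1,3)] -> total=8
Click 2 (4,3) count=1: revealed 1 new [(4,3)] -> total=9

Answer: ####.
####.
.....
.....
...#.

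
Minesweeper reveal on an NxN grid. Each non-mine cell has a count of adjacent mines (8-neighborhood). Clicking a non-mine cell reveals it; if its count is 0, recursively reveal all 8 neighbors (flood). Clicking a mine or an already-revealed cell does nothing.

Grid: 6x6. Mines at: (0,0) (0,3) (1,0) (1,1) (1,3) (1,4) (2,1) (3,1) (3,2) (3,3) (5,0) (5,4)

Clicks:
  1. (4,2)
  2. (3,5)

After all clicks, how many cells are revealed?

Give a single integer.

Answer: 7

Derivation:
Click 1 (4,2) count=3: revealed 1 new [(4,2)] -> total=1
Click 2 (3,5) count=0: revealed 6 new [(2,4) (2,5) (3,4) (3,5) (4,4) (4,5)] -> total=7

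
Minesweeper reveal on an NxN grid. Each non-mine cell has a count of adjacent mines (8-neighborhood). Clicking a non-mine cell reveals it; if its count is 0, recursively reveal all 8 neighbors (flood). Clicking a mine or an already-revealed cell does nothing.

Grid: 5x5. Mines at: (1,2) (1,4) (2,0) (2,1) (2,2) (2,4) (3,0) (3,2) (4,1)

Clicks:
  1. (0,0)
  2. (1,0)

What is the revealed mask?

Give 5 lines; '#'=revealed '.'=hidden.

Click 1 (0,0) count=0: revealed 4 new [(0,0) (0,1) (1,0) (1,1)] -> total=4
Click 2 (1,0) count=2: revealed 0 new [(none)] -> total=4

Answer: ##...
##...
.....
.....
.....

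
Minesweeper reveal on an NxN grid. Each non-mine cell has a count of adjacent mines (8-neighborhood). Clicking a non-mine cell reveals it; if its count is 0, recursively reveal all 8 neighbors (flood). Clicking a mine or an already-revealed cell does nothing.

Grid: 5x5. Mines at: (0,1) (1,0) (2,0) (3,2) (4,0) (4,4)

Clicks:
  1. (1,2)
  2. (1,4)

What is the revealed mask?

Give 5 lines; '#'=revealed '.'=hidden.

Click 1 (1,2) count=1: revealed 1 new [(1,2)] -> total=1
Click 2 (1,4) count=0: revealed 10 new [(0,2) (0,3) (0,4) (1,3) (1,4) (2,2) (2,3) (2,4) (3,3) (3,4)] -> total=11

Answer: ..###
..###
..###
...##
.....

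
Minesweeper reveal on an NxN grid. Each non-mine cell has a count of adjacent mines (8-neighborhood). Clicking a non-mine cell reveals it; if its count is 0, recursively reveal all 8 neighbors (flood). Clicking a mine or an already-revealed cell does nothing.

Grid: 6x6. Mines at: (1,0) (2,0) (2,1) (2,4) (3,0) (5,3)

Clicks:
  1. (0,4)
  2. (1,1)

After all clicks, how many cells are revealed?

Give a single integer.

Click 1 (0,4) count=0: revealed 10 new [(0,1) (0,2) (0,3) (0,4) (0,5) (1,1) (1,2) (1,3) (1,4) (1,5)] -> total=10
Click 2 (1,1) count=3: revealed 0 new [(none)] -> total=10

Answer: 10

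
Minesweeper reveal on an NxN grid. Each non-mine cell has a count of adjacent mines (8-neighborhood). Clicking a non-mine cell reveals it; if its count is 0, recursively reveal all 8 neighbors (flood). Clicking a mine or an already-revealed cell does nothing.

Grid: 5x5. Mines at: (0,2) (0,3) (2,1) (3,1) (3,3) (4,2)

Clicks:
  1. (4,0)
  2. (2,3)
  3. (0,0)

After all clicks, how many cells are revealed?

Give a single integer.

Answer: 6

Derivation:
Click 1 (4,0) count=1: revealed 1 new [(4,0)] -> total=1
Click 2 (2,3) count=1: revealed 1 new [(2,3)] -> total=2
Click 3 (0,0) count=0: revealed 4 new [(0,0) (0,1) (1,0) (1,1)] -> total=6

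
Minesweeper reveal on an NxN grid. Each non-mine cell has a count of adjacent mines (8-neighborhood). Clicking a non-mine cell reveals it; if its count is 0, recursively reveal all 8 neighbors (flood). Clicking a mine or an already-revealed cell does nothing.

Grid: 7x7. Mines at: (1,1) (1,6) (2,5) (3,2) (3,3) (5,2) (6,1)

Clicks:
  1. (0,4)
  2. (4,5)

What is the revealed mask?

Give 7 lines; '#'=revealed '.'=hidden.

Click 1 (0,4) count=0: revealed 11 new [(0,2) (0,3) (0,4) (0,5) (1,2) (1,3) (1,4) (1,5) (2,2) (2,3) (2,4)] -> total=11
Click 2 (4,5) count=0: revealed 15 new [(3,4) (3,5) (3,6) (4,3) (4,4) (4,5) (4,6) (5,3) (5,4) (5,5) (5,6) (6,3) (6,4) (6,5) (6,6)] -> total=26

Answer: ..####.
..####.
..###..
....###
...####
...####
...####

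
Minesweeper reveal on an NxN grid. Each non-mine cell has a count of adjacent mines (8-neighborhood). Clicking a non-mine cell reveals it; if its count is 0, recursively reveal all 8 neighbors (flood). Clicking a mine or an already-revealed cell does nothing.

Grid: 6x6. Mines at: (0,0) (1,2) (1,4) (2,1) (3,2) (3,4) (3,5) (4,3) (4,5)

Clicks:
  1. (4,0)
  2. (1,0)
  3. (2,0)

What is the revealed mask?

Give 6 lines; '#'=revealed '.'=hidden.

Answer: ......
#.....
#.....
##....
###...
###...

Derivation:
Click 1 (4,0) count=0: revealed 8 new [(3,0) (3,1) (4,0) (4,1) (4,2) (5,0) (5,1) (5,2)] -> total=8
Click 2 (1,0) count=2: revealed 1 new [(1,0)] -> total=9
Click 3 (2,0) count=1: revealed 1 new [(2,0)] -> total=10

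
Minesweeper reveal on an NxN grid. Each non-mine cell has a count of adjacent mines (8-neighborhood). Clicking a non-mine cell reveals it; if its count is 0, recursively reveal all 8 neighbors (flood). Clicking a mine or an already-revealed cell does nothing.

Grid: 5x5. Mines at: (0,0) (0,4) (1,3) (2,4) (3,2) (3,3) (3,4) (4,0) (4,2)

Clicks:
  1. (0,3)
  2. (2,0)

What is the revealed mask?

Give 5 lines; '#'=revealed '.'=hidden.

Answer: ...#.
##...
##...
##...
.....

Derivation:
Click 1 (0,3) count=2: revealed 1 new [(0,3)] -> total=1
Click 2 (2,0) count=0: revealed 6 new [(1,0) (1,1) (2,0) (2,1) (3,0) (3,1)] -> total=7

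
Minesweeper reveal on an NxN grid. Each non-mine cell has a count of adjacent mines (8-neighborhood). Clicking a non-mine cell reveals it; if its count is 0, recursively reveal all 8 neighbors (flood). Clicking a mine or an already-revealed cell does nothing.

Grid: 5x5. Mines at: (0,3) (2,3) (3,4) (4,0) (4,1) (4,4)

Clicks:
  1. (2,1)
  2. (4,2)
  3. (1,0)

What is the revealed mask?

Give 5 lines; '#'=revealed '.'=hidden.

Answer: ###..
###..
###..
###..
..#..

Derivation:
Click 1 (2,1) count=0: revealed 12 new [(0,0) (0,1) (0,2) (1,0) (1,1) (1,2) (2,0) (2,1) (2,2) (3,0) (3,1) (3,2)] -> total=12
Click 2 (4,2) count=1: revealed 1 new [(4,2)] -> total=13
Click 3 (1,0) count=0: revealed 0 new [(none)] -> total=13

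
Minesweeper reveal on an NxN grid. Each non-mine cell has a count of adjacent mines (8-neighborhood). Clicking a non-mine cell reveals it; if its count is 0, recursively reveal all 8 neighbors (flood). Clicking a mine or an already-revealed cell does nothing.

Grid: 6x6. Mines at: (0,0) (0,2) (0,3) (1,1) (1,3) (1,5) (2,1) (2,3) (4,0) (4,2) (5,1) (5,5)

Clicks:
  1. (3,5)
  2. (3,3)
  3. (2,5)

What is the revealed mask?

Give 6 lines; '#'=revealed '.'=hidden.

Answer: ......
......
....##
...###
....##
......

Derivation:
Click 1 (3,5) count=0: revealed 6 new [(2,4) (2,5) (3,4) (3,5) (4,4) (4,5)] -> total=6
Click 2 (3,3) count=2: revealed 1 new [(3,3)] -> total=7
Click 3 (2,5) count=1: revealed 0 new [(none)] -> total=7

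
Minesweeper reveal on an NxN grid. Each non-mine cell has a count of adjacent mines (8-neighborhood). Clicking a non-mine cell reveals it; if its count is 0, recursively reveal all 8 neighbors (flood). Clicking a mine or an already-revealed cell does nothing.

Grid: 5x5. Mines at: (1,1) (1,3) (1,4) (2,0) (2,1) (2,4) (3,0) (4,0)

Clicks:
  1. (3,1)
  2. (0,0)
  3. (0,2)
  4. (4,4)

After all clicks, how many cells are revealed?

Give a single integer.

Answer: 10

Derivation:
Click 1 (3,1) count=4: revealed 1 new [(3,1)] -> total=1
Click 2 (0,0) count=1: revealed 1 new [(0,0)] -> total=2
Click 3 (0,2) count=2: revealed 1 new [(0,2)] -> total=3
Click 4 (4,4) count=0: revealed 7 new [(3,2) (3,3) (3,4) (4,1) (4,2) (4,3) (4,4)] -> total=10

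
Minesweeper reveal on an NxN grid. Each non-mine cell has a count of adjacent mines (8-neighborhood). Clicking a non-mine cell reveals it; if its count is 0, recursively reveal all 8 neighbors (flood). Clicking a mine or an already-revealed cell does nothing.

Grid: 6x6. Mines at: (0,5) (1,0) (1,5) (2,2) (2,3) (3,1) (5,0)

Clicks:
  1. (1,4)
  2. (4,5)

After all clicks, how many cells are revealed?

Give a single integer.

Click 1 (1,4) count=3: revealed 1 new [(1,4)] -> total=1
Click 2 (4,5) count=0: revealed 16 new [(2,4) (2,5) (3,2) (3,3) (3,4) (3,5) (4,1) (4,2) (4,3) (4,4) (4,5) (5,1) (5,2) (5,3) (5,4) (5,5)] -> total=17

Answer: 17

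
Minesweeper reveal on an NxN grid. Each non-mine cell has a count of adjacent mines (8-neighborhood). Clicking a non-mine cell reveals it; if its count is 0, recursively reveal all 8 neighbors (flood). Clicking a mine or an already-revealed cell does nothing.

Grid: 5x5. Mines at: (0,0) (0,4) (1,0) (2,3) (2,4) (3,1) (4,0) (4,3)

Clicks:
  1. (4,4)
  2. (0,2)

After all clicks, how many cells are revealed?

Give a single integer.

Click 1 (4,4) count=1: revealed 1 new [(4,4)] -> total=1
Click 2 (0,2) count=0: revealed 6 new [(0,1) (0,2) (0,3) (1,1) (1,2) (1,3)] -> total=7

Answer: 7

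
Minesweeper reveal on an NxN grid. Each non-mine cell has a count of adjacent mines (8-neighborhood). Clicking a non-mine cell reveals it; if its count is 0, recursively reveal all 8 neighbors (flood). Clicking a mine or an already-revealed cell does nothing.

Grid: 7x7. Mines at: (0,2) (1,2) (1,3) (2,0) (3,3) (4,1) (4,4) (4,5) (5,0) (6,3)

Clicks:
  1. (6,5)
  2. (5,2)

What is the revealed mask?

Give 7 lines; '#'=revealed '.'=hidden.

Click 1 (6,5) count=0: revealed 6 new [(5,4) (5,5) (5,6) (6,4) (6,5) (6,6)] -> total=6
Click 2 (5,2) count=2: revealed 1 new [(5,2)] -> total=7

Answer: .......
.......
.......
.......
.......
..#.###
....###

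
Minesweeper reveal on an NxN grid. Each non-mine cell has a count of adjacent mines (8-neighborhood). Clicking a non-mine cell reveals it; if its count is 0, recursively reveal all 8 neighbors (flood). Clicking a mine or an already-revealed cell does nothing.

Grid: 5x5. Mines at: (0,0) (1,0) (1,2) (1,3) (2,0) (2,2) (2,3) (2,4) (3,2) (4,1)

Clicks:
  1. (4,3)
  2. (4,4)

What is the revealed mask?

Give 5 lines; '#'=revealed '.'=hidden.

Click 1 (4,3) count=1: revealed 1 new [(4,3)] -> total=1
Click 2 (4,4) count=0: revealed 3 new [(3,3) (3,4) (4,4)] -> total=4

Answer: .....
.....
.....
...##
...##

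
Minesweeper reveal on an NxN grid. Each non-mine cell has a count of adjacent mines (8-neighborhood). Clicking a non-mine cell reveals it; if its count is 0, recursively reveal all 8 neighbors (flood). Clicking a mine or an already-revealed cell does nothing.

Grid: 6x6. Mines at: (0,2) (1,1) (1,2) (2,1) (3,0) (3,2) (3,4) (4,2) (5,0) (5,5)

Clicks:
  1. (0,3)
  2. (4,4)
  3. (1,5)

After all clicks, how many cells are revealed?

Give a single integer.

Click 1 (0,3) count=2: revealed 1 new [(0,3)] -> total=1
Click 2 (4,4) count=2: revealed 1 new [(4,4)] -> total=2
Click 3 (1,5) count=0: revealed 8 new [(0,4) (0,5) (1,3) (1,4) (1,5) (2,3) (2,4) (2,5)] -> total=10

Answer: 10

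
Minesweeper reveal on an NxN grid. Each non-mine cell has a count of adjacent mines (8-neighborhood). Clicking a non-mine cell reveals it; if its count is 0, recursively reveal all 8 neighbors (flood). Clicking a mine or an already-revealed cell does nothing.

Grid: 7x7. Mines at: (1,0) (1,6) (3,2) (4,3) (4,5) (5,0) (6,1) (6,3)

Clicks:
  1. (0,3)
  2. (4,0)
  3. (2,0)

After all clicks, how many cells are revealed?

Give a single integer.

Answer: 20

Derivation:
Click 1 (0,3) count=0: revealed 18 new [(0,1) (0,2) (0,3) (0,4) (0,5) (1,1) (1,2) (1,3) (1,4) (1,5) (2,1) (2,2) (2,3) (2,4) (2,5) (3,3) (3,4) (3,5)] -> total=18
Click 2 (4,0) count=1: revealed 1 new [(4,0)] -> total=19
Click 3 (2,0) count=1: revealed 1 new [(2,0)] -> total=20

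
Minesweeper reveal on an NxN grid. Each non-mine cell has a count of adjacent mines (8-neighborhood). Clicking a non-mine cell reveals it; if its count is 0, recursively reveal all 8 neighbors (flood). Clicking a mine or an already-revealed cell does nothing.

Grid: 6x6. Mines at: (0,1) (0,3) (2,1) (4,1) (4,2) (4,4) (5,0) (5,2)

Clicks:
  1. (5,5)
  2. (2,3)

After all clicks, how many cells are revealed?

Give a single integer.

Answer: 15

Derivation:
Click 1 (5,5) count=1: revealed 1 new [(5,5)] -> total=1
Click 2 (2,3) count=0: revealed 14 new [(0,4) (0,5) (1,2) (1,3) (1,4) (1,5) (2,2) (2,3) (2,4) (2,5) (3,2) (3,3) (3,4) (3,5)] -> total=15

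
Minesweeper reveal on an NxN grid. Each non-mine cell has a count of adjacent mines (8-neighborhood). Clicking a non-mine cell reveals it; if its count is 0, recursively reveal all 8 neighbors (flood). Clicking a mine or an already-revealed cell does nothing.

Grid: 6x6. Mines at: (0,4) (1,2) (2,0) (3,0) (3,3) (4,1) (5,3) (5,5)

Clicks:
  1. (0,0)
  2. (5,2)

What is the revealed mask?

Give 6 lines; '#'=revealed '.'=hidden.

Click 1 (0,0) count=0: revealed 4 new [(0,0) (0,1) (1,0) (1,1)] -> total=4
Click 2 (5,2) count=2: revealed 1 new [(5,2)] -> total=5

Answer: ##....
##....
......
......
......
..#...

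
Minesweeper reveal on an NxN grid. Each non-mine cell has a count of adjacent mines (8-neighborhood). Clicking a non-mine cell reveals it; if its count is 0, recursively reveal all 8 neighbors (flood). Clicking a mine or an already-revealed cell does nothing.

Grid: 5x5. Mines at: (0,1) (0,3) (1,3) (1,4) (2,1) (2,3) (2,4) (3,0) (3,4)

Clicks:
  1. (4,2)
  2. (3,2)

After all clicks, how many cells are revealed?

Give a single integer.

Answer: 6

Derivation:
Click 1 (4,2) count=0: revealed 6 new [(3,1) (3,2) (3,3) (4,1) (4,2) (4,3)] -> total=6
Click 2 (3,2) count=2: revealed 0 new [(none)] -> total=6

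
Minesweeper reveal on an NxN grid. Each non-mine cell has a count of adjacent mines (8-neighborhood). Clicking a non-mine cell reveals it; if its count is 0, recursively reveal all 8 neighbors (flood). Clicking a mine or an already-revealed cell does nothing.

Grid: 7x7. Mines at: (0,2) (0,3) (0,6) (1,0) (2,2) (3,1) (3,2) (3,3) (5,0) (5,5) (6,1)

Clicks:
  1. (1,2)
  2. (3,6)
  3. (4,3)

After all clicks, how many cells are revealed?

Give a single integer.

Answer: 14

Derivation:
Click 1 (1,2) count=3: revealed 1 new [(1,2)] -> total=1
Click 2 (3,6) count=0: revealed 12 new [(1,4) (1,5) (1,6) (2,4) (2,5) (2,6) (3,4) (3,5) (3,6) (4,4) (4,5) (4,6)] -> total=13
Click 3 (4,3) count=2: revealed 1 new [(4,3)] -> total=14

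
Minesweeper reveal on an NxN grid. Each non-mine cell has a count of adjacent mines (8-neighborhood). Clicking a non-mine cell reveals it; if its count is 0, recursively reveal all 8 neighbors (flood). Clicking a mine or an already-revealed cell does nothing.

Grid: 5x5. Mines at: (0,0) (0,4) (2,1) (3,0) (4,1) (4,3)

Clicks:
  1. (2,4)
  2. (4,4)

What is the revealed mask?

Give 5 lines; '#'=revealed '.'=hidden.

Answer: .....
..###
..###
..###
....#

Derivation:
Click 1 (2,4) count=0: revealed 9 new [(1,2) (1,3) (1,4) (2,2) (2,3) (2,4) (3,2) (3,3) (3,4)] -> total=9
Click 2 (4,4) count=1: revealed 1 new [(4,4)] -> total=10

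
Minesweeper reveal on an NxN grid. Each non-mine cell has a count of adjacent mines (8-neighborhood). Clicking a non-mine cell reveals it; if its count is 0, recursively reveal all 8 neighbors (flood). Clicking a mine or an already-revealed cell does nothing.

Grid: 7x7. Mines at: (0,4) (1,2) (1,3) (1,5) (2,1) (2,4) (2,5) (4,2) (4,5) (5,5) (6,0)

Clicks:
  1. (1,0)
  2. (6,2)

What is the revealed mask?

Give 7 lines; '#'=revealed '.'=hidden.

Click 1 (1,0) count=1: revealed 1 new [(1,0)] -> total=1
Click 2 (6,2) count=0: revealed 8 new [(5,1) (5,2) (5,3) (5,4) (6,1) (6,2) (6,3) (6,4)] -> total=9

Answer: .......
#......
.......
.......
.......
.####..
.####..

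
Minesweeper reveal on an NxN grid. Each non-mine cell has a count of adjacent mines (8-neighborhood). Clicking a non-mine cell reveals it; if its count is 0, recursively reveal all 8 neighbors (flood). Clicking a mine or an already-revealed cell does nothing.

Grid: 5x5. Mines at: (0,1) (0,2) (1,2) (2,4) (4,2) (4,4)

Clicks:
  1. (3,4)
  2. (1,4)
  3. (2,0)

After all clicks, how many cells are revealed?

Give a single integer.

Answer: 10

Derivation:
Click 1 (3,4) count=2: revealed 1 new [(3,4)] -> total=1
Click 2 (1,4) count=1: revealed 1 new [(1,4)] -> total=2
Click 3 (2,0) count=0: revealed 8 new [(1,0) (1,1) (2,0) (2,1) (3,0) (3,1) (4,0) (4,1)] -> total=10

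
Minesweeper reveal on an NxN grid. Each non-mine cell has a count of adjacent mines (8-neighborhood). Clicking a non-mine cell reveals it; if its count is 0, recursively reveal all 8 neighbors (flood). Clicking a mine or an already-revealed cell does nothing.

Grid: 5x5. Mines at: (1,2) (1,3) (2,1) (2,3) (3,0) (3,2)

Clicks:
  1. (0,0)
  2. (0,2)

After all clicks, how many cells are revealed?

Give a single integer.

Click 1 (0,0) count=0: revealed 4 new [(0,0) (0,1) (1,0) (1,1)] -> total=4
Click 2 (0,2) count=2: revealed 1 new [(0,2)] -> total=5

Answer: 5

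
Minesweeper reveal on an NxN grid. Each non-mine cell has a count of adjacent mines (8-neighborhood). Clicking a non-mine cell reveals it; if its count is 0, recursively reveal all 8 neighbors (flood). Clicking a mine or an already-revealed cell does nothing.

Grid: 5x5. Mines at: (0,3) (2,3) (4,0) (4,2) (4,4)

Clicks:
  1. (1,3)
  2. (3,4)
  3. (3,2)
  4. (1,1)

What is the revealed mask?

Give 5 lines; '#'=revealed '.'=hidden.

Answer: ###..
####.
###..
###.#
.....

Derivation:
Click 1 (1,3) count=2: revealed 1 new [(1,3)] -> total=1
Click 2 (3,4) count=2: revealed 1 new [(3,4)] -> total=2
Click 3 (3,2) count=2: revealed 1 new [(3,2)] -> total=3
Click 4 (1,1) count=0: revealed 11 new [(0,0) (0,1) (0,2) (1,0) (1,1) (1,2) (2,0) (2,1) (2,2) (3,0) (3,1)] -> total=14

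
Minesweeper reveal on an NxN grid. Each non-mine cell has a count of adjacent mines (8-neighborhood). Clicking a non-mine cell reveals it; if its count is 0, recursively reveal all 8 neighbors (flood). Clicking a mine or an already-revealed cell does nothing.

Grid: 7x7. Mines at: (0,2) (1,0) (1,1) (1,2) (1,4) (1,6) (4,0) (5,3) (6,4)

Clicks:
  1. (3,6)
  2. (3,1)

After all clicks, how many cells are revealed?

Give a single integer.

Answer: 23

Derivation:
Click 1 (3,6) count=0: revealed 23 new [(2,1) (2,2) (2,3) (2,4) (2,5) (2,6) (3,1) (3,2) (3,3) (3,4) (3,5) (3,6) (4,1) (4,2) (4,3) (4,4) (4,5) (4,6) (5,4) (5,5) (5,6) (6,5) (6,6)] -> total=23
Click 2 (3,1) count=1: revealed 0 new [(none)] -> total=23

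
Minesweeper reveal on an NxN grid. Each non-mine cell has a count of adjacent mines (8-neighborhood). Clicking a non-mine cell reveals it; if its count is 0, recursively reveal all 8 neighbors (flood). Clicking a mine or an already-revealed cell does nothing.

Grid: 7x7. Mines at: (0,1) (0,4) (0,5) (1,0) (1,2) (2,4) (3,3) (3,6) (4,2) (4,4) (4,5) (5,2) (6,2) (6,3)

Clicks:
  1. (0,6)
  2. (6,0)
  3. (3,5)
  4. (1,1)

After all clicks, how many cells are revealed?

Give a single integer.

Answer: 13

Derivation:
Click 1 (0,6) count=1: revealed 1 new [(0,6)] -> total=1
Click 2 (6,0) count=0: revealed 10 new [(2,0) (2,1) (3,0) (3,1) (4,0) (4,1) (5,0) (5,1) (6,0) (6,1)] -> total=11
Click 3 (3,5) count=4: revealed 1 new [(3,5)] -> total=12
Click 4 (1,1) count=3: revealed 1 new [(1,1)] -> total=13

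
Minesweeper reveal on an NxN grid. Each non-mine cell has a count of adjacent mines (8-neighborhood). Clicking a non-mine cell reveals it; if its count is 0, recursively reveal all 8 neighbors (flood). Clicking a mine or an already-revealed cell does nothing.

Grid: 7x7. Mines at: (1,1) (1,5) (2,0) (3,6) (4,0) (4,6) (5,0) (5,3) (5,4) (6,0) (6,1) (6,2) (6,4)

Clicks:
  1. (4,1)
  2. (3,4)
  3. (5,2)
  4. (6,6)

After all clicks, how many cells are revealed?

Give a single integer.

Click 1 (4,1) count=2: revealed 1 new [(4,1)] -> total=1
Click 2 (3,4) count=0: revealed 20 new [(0,2) (0,3) (0,4) (1,2) (1,3) (1,4) (2,1) (2,2) (2,3) (2,4) (2,5) (3,1) (3,2) (3,3) (3,4) (3,5) (4,2) (4,3) (4,4) (4,5)] -> total=21
Click 3 (5,2) count=3: revealed 1 new [(5,2)] -> total=22
Click 4 (6,6) count=0: revealed 4 new [(5,5) (5,6) (6,5) (6,6)] -> total=26

Answer: 26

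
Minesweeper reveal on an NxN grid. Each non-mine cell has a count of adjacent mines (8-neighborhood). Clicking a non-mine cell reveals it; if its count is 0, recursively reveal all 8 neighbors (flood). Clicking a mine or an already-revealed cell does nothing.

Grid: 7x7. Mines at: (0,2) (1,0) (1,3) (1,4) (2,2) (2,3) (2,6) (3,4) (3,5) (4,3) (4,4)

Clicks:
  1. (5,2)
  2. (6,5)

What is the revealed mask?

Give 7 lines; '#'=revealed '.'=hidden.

Answer: .......
.......
##.....
###....
###..##
#######
#######

Derivation:
Click 1 (5,2) count=1: revealed 1 new [(5,2)] -> total=1
Click 2 (6,5) count=0: revealed 23 new [(2,0) (2,1) (3,0) (3,1) (3,2) (4,0) (4,1) (4,2) (4,5) (4,6) (5,0) (5,1) (5,3) (5,4) (5,5) (5,6) (6,0) (6,1) (6,2) (6,3) (6,4) (6,5) (6,6)] -> total=24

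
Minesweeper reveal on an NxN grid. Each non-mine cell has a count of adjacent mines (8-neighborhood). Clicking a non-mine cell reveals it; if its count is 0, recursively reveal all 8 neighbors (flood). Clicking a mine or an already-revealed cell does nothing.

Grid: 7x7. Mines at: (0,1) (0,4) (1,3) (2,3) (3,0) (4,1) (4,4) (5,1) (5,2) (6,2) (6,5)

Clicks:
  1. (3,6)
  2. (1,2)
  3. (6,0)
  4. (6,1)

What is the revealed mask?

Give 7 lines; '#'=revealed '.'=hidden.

Click 1 (3,6) count=0: revealed 15 new [(0,5) (0,6) (1,4) (1,5) (1,6) (2,4) (2,5) (2,6) (3,4) (3,5) (3,6) (4,5) (4,6) (5,5) (5,6)] -> total=15
Click 2 (1,2) count=3: revealed 1 new [(1,2)] -> total=16
Click 3 (6,0) count=1: revealed 1 new [(6,0)] -> total=17
Click 4 (6,1) count=3: revealed 1 new [(6,1)] -> total=18

Answer: .....##
..#.###
....###
....###
.....##
.....##
##.....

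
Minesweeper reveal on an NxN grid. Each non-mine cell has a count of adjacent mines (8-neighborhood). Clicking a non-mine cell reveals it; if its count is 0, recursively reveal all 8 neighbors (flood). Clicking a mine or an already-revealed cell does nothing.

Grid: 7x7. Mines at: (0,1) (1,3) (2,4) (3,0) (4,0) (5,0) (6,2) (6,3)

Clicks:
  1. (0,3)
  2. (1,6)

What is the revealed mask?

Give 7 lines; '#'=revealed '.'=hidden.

Answer: ...####
....###
.###.##
.######
.######
.######
....###

Derivation:
Click 1 (0,3) count=1: revealed 1 new [(0,3)] -> total=1
Click 2 (1,6) count=0: revealed 32 new [(0,4) (0,5) (0,6) (1,4) (1,5) (1,6) (2,1) (2,2) (2,3) (2,5) (2,6) (3,1) (3,2) (3,3) (3,4) (3,5) (3,6) (4,1) (4,2) (4,3) (4,4) (4,5) (4,6) (5,1) (5,2) (5,3) (5,4) (5,5) (5,6) (6,4) (6,5) (6,6)] -> total=33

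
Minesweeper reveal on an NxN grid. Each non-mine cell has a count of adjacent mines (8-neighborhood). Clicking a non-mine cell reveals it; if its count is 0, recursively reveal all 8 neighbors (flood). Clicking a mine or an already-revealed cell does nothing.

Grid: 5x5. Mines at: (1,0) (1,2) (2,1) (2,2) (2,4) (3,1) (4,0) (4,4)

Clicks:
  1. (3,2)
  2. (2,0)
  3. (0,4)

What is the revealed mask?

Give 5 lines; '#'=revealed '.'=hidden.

Click 1 (3,2) count=3: revealed 1 new [(3,2)] -> total=1
Click 2 (2,0) count=3: revealed 1 new [(2,0)] -> total=2
Click 3 (0,4) count=0: revealed 4 new [(0,3) (0,4) (1,3) (1,4)] -> total=6

Answer: ...##
...##
#....
..#..
.....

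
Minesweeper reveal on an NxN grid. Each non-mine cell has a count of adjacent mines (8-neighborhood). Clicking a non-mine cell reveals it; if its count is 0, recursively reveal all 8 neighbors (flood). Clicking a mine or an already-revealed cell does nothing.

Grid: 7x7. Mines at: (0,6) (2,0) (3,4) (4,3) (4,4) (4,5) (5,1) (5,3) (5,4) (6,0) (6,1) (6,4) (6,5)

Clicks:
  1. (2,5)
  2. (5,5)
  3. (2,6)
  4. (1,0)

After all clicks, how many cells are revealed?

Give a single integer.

Answer: 8

Derivation:
Click 1 (2,5) count=1: revealed 1 new [(2,5)] -> total=1
Click 2 (5,5) count=5: revealed 1 new [(5,5)] -> total=2
Click 3 (2,6) count=0: revealed 5 new [(1,5) (1,6) (2,6) (3,5) (3,6)] -> total=7
Click 4 (1,0) count=1: revealed 1 new [(1,0)] -> total=8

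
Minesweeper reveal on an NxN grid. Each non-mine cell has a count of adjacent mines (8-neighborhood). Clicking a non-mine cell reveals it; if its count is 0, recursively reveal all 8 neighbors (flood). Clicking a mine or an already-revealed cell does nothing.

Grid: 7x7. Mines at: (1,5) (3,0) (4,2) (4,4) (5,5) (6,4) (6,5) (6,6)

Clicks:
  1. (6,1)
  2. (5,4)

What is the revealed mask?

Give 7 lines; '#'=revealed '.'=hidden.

Click 1 (6,1) count=0: revealed 10 new [(4,0) (4,1) (5,0) (5,1) (5,2) (5,3) (6,0) (6,1) (6,2) (6,3)] -> total=10
Click 2 (5,4) count=4: revealed 1 new [(5,4)] -> total=11

Answer: .......
.......
.......
.......
##.....
#####..
####...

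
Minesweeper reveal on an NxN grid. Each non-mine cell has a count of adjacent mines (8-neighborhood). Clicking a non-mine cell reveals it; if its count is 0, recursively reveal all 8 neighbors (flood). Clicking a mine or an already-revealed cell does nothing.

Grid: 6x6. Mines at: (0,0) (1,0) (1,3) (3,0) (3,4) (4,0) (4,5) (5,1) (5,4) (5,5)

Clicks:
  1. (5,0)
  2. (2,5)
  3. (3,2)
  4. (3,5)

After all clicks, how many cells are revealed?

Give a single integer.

Click 1 (5,0) count=2: revealed 1 new [(5,0)] -> total=1
Click 2 (2,5) count=1: revealed 1 new [(2,5)] -> total=2
Click 3 (3,2) count=0: revealed 9 new [(2,1) (2,2) (2,3) (3,1) (3,2) (3,3) (4,1) (4,2) (4,3)] -> total=11
Click 4 (3,5) count=2: revealed 1 new [(3,5)] -> total=12

Answer: 12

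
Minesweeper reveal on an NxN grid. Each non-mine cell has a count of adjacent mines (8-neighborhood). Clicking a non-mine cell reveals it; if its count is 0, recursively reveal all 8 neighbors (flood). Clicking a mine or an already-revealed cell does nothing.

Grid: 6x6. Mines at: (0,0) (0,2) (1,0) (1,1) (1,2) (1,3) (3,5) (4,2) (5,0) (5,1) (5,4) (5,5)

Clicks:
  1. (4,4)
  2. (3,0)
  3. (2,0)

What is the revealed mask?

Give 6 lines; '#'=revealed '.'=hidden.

Answer: ......
......
##....
##....
##..#.
......

Derivation:
Click 1 (4,4) count=3: revealed 1 new [(4,4)] -> total=1
Click 2 (3,0) count=0: revealed 6 new [(2,0) (2,1) (3,0) (3,1) (4,0) (4,1)] -> total=7
Click 3 (2,0) count=2: revealed 0 new [(none)] -> total=7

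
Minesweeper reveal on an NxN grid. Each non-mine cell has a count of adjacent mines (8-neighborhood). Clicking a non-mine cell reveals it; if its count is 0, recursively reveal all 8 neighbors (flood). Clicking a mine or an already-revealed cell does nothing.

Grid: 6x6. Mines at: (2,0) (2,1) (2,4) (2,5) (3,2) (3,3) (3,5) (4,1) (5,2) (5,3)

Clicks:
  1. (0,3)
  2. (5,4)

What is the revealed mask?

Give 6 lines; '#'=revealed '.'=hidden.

Answer: ######
######
......
......
......
....#.

Derivation:
Click 1 (0,3) count=0: revealed 12 new [(0,0) (0,1) (0,2) (0,3) (0,4) (0,5) (1,0) (1,1) (1,2) (1,3) (1,4) (1,5)] -> total=12
Click 2 (5,4) count=1: revealed 1 new [(5,4)] -> total=13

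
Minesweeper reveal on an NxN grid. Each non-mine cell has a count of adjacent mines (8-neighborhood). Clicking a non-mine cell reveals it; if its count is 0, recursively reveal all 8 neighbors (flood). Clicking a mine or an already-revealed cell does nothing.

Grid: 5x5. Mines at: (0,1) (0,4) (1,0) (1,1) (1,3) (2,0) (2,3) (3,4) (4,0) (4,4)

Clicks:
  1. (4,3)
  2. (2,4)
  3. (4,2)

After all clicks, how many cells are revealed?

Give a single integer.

Click 1 (4,3) count=2: revealed 1 new [(4,3)] -> total=1
Click 2 (2,4) count=3: revealed 1 new [(2,4)] -> total=2
Click 3 (4,2) count=0: revealed 5 new [(3,1) (3,2) (3,3) (4,1) (4,2)] -> total=7

Answer: 7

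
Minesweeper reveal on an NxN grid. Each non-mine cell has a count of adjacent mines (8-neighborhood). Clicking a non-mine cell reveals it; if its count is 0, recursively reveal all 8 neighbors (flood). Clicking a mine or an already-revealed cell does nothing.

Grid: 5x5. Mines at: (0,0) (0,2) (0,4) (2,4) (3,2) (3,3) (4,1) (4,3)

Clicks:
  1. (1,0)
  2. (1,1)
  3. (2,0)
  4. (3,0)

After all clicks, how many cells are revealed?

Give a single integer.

Click 1 (1,0) count=1: revealed 1 new [(1,0)] -> total=1
Click 2 (1,1) count=2: revealed 1 new [(1,1)] -> total=2
Click 3 (2,0) count=0: revealed 4 new [(2,0) (2,1) (3,0) (3,1)] -> total=6
Click 4 (3,0) count=1: revealed 0 new [(none)] -> total=6

Answer: 6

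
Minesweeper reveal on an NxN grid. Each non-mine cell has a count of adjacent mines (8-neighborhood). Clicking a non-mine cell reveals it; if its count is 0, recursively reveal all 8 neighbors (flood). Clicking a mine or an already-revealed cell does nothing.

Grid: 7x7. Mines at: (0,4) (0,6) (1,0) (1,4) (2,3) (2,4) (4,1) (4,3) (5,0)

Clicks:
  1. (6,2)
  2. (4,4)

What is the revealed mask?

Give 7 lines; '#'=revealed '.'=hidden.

Click 1 (6,2) count=0: revealed 22 new [(1,5) (1,6) (2,5) (2,6) (3,4) (3,5) (3,6) (4,4) (4,5) (4,6) (5,1) (5,2) (5,3) (5,4) (5,5) (5,6) (6,1) (6,2) (6,3) (6,4) (6,5) (6,6)] -> total=22
Click 2 (4,4) count=1: revealed 0 new [(none)] -> total=22

Answer: .......
.....##
.....##
....###
....###
.######
.######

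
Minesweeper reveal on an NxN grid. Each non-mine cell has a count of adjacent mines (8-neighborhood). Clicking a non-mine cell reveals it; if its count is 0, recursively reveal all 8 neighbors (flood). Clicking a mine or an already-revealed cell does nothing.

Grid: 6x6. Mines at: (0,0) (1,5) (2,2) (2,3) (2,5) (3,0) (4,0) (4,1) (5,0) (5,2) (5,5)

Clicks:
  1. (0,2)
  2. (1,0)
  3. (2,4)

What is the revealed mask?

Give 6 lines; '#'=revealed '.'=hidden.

Answer: .####.
#####.
....#.
......
......
......

Derivation:
Click 1 (0,2) count=0: revealed 8 new [(0,1) (0,2) (0,3) (0,4) (1,1) (1,2) (1,3) (1,4)] -> total=8
Click 2 (1,0) count=1: revealed 1 new [(1,0)] -> total=9
Click 3 (2,4) count=3: revealed 1 new [(2,4)] -> total=10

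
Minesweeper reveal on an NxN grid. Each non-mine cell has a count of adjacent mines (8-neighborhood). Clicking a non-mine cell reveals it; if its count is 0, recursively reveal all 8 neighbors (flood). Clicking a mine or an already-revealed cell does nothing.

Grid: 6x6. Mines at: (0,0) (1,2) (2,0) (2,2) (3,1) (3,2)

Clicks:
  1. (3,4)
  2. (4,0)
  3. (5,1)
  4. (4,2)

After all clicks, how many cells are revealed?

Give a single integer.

Answer: 24

Derivation:
Click 1 (3,4) count=0: revealed 24 new [(0,3) (0,4) (0,5) (1,3) (1,4) (1,5) (2,3) (2,4) (2,5) (3,3) (3,4) (3,5) (4,0) (4,1) (4,2) (4,3) (4,4) (4,5) (5,0) (5,1) (5,2) (5,3) (5,4) (5,5)] -> total=24
Click 2 (4,0) count=1: revealed 0 new [(none)] -> total=24
Click 3 (5,1) count=0: revealed 0 new [(none)] -> total=24
Click 4 (4,2) count=2: revealed 0 new [(none)] -> total=24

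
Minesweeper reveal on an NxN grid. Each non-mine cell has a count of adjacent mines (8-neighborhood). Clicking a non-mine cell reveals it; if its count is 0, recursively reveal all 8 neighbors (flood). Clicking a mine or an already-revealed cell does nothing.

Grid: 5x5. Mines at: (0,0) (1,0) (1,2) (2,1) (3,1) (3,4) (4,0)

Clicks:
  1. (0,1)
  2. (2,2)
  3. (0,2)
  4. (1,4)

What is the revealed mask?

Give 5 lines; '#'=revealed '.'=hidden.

Click 1 (0,1) count=3: revealed 1 new [(0,1)] -> total=1
Click 2 (2,2) count=3: revealed 1 new [(2,2)] -> total=2
Click 3 (0,2) count=1: revealed 1 new [(0,2)] -> total=3
Click 4 (1,4) count=0: revealed 6 new [(0,3) (0,4) (1,3) (1,4) (2,3) (2,4)] -> total=9

Answer: .####
...##
..###
.....
.....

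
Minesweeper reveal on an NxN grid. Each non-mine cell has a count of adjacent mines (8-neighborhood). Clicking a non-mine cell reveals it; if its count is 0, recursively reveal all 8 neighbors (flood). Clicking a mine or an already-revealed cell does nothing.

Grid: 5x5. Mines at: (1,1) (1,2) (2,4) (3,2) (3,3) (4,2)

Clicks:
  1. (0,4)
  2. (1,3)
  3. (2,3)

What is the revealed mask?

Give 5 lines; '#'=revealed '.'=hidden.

Click 1 (0,4) count=0: revealed 4 new [(0,3) (0,4) (1,3) (1,4)] -> total=4
Click 2 (1,3) count=2: revealed 0 new [(none)] -> total=4
Click 3 (2,3) count=4: revealed 1 new [(2,3)] -> total=5

Answer: ...##
...##
...#.
.....
.....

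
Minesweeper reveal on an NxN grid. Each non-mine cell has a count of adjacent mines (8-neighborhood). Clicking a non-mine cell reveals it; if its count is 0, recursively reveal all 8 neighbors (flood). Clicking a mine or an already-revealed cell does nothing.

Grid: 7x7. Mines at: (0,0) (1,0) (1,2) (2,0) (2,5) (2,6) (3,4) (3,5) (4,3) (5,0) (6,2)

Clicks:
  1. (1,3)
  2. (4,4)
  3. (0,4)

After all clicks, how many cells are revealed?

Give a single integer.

Answer: 9

Derivation:
Click 1 (1,3) count=1: revealed 1 new [(1,3)] -> total=1
Click 2 (4,4) count=3: revealed 1 new [(4,4)] -> total=2
Click 3 (0,4) count=0: revealed 7 new [(0,3) (0,4) (0,5) (0,6) (1,4) (1,5) (1,6)] -> total=9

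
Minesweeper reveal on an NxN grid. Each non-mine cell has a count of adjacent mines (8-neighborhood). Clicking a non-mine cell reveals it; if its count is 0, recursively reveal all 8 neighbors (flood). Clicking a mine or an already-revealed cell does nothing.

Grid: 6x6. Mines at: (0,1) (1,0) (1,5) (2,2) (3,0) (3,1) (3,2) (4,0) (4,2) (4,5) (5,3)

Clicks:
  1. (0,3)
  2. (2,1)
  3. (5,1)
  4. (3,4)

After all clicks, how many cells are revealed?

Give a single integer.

Click 1 (0,3) count=0: revealed 6 new [(0,2) (0,3) (0,4) (1,2) (1,3) (1,4)] -> total=6
Click 2 (2,1) count=5: revealed 1 new [(2,1)] -> total=7
Click 3 (5,1) count=2: revealed 1 new [(5,1)] -> total=8
Click 4 (3,4) count=1: revealed 1 new [(3,4)] -> total=9

Answer: 9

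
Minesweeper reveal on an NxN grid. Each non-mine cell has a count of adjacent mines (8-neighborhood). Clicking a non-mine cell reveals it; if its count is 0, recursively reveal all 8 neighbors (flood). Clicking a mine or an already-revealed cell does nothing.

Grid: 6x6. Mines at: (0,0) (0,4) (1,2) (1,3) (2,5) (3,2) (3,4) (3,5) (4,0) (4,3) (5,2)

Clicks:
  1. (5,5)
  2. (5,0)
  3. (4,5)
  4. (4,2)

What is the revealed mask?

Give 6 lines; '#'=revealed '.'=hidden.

Answer: ......
......
......
......
..#.##
#...##

Derivation:
Click 1 (5,5) count=0: revealed 4 new [(4,4) (4,5) (5,4) (5,5)] -> total=4
Click 2 (5,0) count=1: revealed 1 new [(5,0)] -> total=5
Click 3 (4,5) count=2: revealed 0 new [(none)] -> total=5
Click 4 (4,2) count=3: revealed 1 new [(4,2)] -> total=6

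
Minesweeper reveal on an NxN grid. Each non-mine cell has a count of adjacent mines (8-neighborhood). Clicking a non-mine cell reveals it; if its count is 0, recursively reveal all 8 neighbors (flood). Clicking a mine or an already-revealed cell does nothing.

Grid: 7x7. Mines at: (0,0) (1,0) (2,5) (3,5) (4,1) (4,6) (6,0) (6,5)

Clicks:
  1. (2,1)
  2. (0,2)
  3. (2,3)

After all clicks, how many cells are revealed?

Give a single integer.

Click 1 (2,1) count=1: revealed 1 new [(2,1)] -> total=1
Click 2 (0,2) count=0: revealed 30 new [(0,1) (0,2) (0,3) (0,4) (0,5) (0,6) (1,1) (1,2) (1,3) (1,4) (1,5) (1,6) (2,2) (2,3) (2,4) (3,1) (3,2) (3,3) (3,4) (4,2) (4,3) (4,4) (5,1) (5,2) (5,3) (5,4) (6,1) (6,2) (6,3) (6,4)] -> total=31
Click 3 (2,3) count=0: revealed 0 new [(none)] -> total=31

Answer: 31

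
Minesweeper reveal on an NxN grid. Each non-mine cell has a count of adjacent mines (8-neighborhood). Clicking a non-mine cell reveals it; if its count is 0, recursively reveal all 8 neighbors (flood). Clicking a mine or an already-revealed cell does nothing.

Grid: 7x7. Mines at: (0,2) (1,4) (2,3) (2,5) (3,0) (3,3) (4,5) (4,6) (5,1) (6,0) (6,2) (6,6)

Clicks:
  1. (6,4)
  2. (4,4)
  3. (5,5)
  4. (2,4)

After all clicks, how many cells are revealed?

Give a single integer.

Answer: 8

Derivation:
Click 1 (6,4) count=0: revealed 6 new [(5,3) (5,4) (5,5) (6,3) (6,4) (6,5)] -> total=6
Click 2 (4,4) count=2: revealed 1 new [(4,4)] -> total=7
Click 3 (5,5) count=3: revealed 0 new [(none)] -> total=7
Click 4 (2,4) count=4: revealed 1 new [(2,4)] -> total=8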